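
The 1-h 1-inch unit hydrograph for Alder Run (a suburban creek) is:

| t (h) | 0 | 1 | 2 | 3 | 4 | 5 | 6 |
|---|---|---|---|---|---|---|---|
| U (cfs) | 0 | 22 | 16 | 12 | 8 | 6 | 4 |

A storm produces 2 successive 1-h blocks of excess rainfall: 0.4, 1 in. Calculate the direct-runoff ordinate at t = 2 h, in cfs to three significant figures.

By discrete convolution, Q_j = Σ (P_i / 1 in) · U_{j−i}.
At t = 2 h (j=2): Q = (0.4/1)·16 + (1/1)·22 = 28.4 cfs.

Q ≈ 28.4 cfs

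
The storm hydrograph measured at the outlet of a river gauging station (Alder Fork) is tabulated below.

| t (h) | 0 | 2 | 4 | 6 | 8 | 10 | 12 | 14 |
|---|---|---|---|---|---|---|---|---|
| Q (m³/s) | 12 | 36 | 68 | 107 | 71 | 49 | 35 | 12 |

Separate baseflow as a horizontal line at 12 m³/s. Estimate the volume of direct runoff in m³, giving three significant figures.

V ≈ 2.12 × 10^6 m³

Direct-runoff ordinates (Q − Q_b): 0.0, 24.0, 56.0, 95.0, 59.0, 37.0, 23.0, 0.0 m³/s.
ΣQ_DR = 294.0 m³/s.
With Δt = 2 h = 7200 s, V = ΣQ_DR · Δt = 294.0 × 7200 = 2.12 × 10^6 m³.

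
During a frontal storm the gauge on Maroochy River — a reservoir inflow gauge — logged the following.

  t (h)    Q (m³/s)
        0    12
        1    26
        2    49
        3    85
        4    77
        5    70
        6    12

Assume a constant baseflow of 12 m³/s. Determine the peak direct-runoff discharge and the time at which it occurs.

Q_p = 73.0 m³/s at t = 3 h

Subtracting baseflow gives direct-runoff ordinates: 0.0, 14.0, 37.0, 73.0, 65.0, 58.0, 0.0 m³/s.
The maximum is 73.0 m³/s, occurring at the reading for t = 3 h.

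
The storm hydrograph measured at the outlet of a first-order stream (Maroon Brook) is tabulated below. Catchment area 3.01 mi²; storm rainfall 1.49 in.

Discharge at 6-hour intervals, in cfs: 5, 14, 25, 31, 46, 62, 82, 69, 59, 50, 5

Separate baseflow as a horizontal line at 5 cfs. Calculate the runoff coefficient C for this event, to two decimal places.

ΣQ_DR = 393.0 cfs; V = ΣQ_DR·Δt = 8.489 × 10^6 ft³.
Runoff depth d = V / A = 1.214 in.
C = d / P = 1.214 / 1.49 = 0.81.

C ≈ 0.81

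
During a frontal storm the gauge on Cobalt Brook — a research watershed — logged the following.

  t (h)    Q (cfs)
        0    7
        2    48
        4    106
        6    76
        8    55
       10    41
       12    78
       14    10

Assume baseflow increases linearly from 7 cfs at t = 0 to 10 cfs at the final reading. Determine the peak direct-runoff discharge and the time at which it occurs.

Subtracting baseflow gives direct-runoff ordinates: 0.00, 40.57, 98.14, 67.71, 46.29, 31.86, 68.43, 0.00 cfs.
The maximum is 98.14 cfs, occurring at the reading for t = 4 h.

Q_p = 98.14 cfs at t = 4 h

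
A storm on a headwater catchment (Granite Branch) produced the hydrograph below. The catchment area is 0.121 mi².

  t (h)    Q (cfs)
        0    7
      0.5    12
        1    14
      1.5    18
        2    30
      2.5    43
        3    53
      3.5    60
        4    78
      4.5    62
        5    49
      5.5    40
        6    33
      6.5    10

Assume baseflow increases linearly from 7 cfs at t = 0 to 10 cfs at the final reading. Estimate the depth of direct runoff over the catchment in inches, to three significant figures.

d ≈ 2.50 in

Direct runoff: 0.00, 4.77, 6.54, 10.31, 22.08, 34.85, 44.62, 51.38, 69.15, 52.92, 39.69, 30.46, 23.23, 0.00 cfs; ΣQ_DR = 390.0 cfs.
V = ΣQ_DR · Δt = 390.0 × 1800 s = 7.020 × 10^5 ft³.
Over A = 0.121 mi², depth = V / A = 2.50 in.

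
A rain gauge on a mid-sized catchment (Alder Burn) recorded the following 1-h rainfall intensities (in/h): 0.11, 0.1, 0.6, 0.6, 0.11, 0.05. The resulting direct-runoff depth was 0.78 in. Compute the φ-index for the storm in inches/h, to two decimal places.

Only the 2 blocks with intensity above φ contribute runoff: 0.6, 0.6 in/h.
Σ(I−φ)·Δt = d  ⇒  (0.6+0.6 − 2φ)·1 = 0.78
φ = (1.200 − 0.78/1) / 2 = 0.21 in/h.

φ ≈ 0.21 in/h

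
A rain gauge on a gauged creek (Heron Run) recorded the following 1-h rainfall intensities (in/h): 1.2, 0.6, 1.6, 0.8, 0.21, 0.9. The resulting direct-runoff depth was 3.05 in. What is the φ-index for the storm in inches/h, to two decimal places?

φ ≈ 0.41 in/h

Only the 5 blocks with intensity above φ contribute runoff: 1.2, 0.6, 1.6, 0.8, 0.9 in/h.
Σ(I−φ)·Δt = d  ⇒  (1.2+0.6+1.6+0.8+0.9 − 5φ)·1 = 3.05
φ = (5.100 − 3.05/1) / 5 = 0.41 in/h.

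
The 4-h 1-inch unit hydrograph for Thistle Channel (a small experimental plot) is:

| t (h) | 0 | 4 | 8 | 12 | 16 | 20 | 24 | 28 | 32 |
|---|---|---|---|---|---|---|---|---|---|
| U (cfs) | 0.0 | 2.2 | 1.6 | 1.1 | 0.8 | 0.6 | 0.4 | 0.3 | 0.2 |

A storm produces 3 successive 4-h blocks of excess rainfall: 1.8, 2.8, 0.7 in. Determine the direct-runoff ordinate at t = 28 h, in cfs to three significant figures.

By discrete convolution, Q_j = Σ (P_i / 1 in) · U_{j−i}.
At t = 28 h (j=7): Q = (1.8/1)·0.3 + (2.8/1)·0.4 + (0.7/1)·0.6 = 2.08 cfs.

Q ≈ 2.08 cfs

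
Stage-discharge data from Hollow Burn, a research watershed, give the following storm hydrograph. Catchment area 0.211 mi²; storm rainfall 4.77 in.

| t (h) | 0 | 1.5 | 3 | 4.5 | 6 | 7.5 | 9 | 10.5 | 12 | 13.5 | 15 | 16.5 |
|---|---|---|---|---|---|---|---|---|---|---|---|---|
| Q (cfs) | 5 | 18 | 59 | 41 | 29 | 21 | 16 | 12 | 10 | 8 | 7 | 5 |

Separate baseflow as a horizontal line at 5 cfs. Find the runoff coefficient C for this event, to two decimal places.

ΣQ_DR = 171.0 cfs; V = ΣQ_DR·Δt = 9.234 × 10^5 ft³.
Runoff depth d = V / A = 1.884 in.
C = d / P = 1.884 / 4.77 = 0.39.

C ≈ 0.39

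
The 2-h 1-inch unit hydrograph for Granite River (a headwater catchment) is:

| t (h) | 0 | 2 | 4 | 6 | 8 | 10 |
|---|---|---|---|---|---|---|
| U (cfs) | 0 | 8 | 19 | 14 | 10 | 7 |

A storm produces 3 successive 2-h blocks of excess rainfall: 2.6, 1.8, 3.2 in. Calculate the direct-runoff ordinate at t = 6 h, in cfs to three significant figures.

By discrete convolution, Q_j = Σ (P_i / 1 in) · U_{j−i}.
At t = 6 h (j=3): Q = (2.6/1)·14 + (1.8/1)·19 + (3.2/1)·8 = 96.2 cfs.

Q ≈ 96.2 cfs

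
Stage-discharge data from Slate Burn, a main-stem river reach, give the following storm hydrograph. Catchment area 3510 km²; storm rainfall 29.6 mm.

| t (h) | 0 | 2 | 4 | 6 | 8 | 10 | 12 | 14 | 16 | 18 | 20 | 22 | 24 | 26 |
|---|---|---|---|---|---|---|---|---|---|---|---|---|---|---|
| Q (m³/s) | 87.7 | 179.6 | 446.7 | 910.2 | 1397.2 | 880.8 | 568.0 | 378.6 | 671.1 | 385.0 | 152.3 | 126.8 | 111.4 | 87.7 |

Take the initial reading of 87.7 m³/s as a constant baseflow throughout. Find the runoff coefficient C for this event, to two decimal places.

C ≈ 0.36

ΣQ_DR = 5155 m³/s; V = ΣQ_DR·Δt = 3.712 × 10^7 m³.
Runoff depth d = V / A = 10.57 mm.
C = d / P = 10.57 / 29.6 = 0.36.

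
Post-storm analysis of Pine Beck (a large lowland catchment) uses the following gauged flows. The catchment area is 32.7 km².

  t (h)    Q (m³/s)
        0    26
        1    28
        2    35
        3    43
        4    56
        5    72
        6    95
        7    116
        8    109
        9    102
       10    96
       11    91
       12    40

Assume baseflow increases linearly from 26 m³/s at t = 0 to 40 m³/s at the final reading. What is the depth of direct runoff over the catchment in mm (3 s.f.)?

d ≈ 52.8 mm

Direct runoff: 0.00, 0.83, 6.67, 13.50, 25.33, 40.17, 62.00, 81.83, 73.67, 65.50, 58.33, 52.17, 0.00 m³/s; ΣQ_DR = 480.0 m³/s.
V = ΣQ_DR · Δt = 480.0 × 3600 s = 1.728 × 10^6 m³.
Over A = 32.7 km², depth = V / A = 52.8 mm.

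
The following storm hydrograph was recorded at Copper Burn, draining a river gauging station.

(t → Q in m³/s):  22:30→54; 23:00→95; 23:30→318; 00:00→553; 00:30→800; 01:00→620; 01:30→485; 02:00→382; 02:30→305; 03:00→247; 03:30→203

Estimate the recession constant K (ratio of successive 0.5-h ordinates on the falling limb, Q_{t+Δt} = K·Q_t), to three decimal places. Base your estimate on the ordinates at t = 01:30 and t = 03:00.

Using the recession-limb readings at t = 01:30 and t = 03:00: Q falls from 485 to 247 m³/s over 3 intervals.
K = (Q₂/Q₁)^(1/3) = (247/485)^(1/3) = 0.799.

K ≈ 0.799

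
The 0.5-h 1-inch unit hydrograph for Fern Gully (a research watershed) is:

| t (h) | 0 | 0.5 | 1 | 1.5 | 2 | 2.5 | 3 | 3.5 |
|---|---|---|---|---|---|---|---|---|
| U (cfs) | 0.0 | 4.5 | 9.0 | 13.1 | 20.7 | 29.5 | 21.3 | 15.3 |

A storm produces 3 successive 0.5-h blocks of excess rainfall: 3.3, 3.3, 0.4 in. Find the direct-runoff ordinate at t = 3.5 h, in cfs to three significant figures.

Q ≈ 133 cfs

By discrete convolution, Q_j = Σ (P_i / 1 in) · U_{j−i}.
At t = 3.5 h (j=7): Q = (3.3/1)·15.3 + (3.3/1)·21.3 + (0.4/1)·29.5 = 133 cfs.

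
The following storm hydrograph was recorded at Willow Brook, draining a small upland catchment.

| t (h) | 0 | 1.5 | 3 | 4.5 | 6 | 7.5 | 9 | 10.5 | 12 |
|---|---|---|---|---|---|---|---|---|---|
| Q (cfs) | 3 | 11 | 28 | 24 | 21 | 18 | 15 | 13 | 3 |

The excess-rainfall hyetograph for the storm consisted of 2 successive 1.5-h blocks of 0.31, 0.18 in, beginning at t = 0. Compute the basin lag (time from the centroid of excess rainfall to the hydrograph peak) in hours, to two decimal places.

t_L ≈ 1.70 h

Centroid of excess rainfall: t_c = Σ P_i·t̄_i / ΣP_i = 1.3010 h (block centres at 0.75, 2.25 h).
Hydrograph peak occurs at t = 3 h, so basin lag t_L = 3 − 1.3010 = 1.70 h.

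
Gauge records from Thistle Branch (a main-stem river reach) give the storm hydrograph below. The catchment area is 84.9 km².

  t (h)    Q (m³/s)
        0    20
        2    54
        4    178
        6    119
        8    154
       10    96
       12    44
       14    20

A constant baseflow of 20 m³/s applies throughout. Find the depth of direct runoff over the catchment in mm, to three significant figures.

d ≈ 44.5 mm

Direct runoff: 0.0, 34.0, 158.0, 99.0, 134.0, 76.0, 24.0, 0.0 m³/s; ΣQ_DR = 525.0 m³/s.
V = ΣQ_DR · Δt = 525.0 × 7200 s = 3.780 × 10^6 m³.
Over A = 84.9 km², depth = V / A = 44.5 mm.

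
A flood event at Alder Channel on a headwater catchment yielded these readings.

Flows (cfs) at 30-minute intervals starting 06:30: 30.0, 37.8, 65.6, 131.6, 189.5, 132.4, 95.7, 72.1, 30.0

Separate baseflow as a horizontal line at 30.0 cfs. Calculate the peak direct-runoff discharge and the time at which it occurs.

Q_p = 159.5 cfs at t = 08:30

Subtracting baseflow gives direct-runoff ordinates: 0.0, 7.8, 35.6, 101.6, 159.5, 102.4, 65.7, 42.1, 0.0 cfs.
The maximum is 159.5 cfs, occurring at the reading for t = 08:30.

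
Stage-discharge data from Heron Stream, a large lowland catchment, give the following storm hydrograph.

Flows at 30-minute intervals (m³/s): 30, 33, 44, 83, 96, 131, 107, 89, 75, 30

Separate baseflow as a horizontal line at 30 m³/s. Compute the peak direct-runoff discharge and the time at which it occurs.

Q_p = 101.0 m³/s at t = 2.5 h

Subtracting baseflow gives direct-runoff ordinates: 0.0, 3.0, 14.0, 53.0, 66.0, 101.0, 77.0, 59.0, 45.0, 0.0 m³/s.
The maximum is 101.0 m³/s, occurring at the reading for t = 2.5 h.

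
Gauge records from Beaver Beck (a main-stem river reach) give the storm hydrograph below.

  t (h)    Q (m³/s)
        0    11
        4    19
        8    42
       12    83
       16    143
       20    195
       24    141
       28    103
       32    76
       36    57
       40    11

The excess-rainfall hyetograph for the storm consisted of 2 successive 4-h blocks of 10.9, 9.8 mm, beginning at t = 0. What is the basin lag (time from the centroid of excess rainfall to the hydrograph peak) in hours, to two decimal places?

Centroid of excess rainfall: t_c = Σ P_i·t̄_i / ΣP_i = 3.8937 h (block centres at 2, 6 h).
Hydrograph peak occurs at t = 20 h, so basin lag t_L = 20 − 3.8937 = 16.11 h.

t_L ≈ 16.11 h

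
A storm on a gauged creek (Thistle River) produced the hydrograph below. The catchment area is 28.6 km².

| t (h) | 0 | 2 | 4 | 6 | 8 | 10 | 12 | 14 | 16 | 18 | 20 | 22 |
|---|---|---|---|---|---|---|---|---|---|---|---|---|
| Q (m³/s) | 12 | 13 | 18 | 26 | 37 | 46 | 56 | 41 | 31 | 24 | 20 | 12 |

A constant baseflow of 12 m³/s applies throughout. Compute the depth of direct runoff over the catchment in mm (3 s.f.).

Direct runoff: 0.0, 1.0, 6.0, 14.0, 25.0, 34.0, 44.0, 29.0, 19.0, 12.0, 8.0, 0.0 m³/s; ΣQ_DR = 192.0 m³/s.
V = ΣQ_DR · Δt = 192.0 × 7200 s = 1.382 × 10^6 m³.
Over A = 28.6 km², depth = V / A = 48.3 mm.

d ≈ 48.3 mm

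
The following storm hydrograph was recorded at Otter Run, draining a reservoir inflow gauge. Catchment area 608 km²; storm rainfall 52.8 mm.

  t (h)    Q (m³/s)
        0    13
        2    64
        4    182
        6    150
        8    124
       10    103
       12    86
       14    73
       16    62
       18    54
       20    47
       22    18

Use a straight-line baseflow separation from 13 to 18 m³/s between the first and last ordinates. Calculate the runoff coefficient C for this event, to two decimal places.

C ≈ 0.18

ΣQ_DR = 790.0 m³/s; V = ΣQ_DR·Δt = 5.688 × 10^6 m³.
Runoff depth d = V / A = 9.355 mm.
C = d / P = 9.355 / 52.8 = 0.18.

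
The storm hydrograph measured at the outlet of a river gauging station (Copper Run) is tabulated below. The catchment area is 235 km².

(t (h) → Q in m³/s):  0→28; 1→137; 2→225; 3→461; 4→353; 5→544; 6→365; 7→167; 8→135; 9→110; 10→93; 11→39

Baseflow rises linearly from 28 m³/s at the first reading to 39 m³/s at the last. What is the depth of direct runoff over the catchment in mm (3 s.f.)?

Direct runoff: 0.00, 108.00, 195.00, 430.00, 321.00, 511.00, 331.00, 132.00, 99.00, 73.00, 55.00, 0.00 m³/s; ΣQ_DR = 2255 m³/s.
V = ΣQ_DR · Δt = 2255 × 3600 s = 8.118 × 10^6 m³.
Over A = 235 km², depth = V / A = 34.5 mm.

d ≈ 34.5 mm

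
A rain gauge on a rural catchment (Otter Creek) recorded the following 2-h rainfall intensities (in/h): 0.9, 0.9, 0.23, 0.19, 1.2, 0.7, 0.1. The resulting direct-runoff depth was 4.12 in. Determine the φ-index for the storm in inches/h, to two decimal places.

φ ≈ 0.41 in/h

Only the 4 blocks with intensity above φ contribute runoff: 0.9, 0.9, 1.2, 0.7 in/h.
Σ(I−φ)·Δt = d  ⇒  (0.9+0.9+1.2+0.7 − 4φ)·2 = 4.12
φ = (3.700 − 4.12/2) / 4 = 0.41 in/h.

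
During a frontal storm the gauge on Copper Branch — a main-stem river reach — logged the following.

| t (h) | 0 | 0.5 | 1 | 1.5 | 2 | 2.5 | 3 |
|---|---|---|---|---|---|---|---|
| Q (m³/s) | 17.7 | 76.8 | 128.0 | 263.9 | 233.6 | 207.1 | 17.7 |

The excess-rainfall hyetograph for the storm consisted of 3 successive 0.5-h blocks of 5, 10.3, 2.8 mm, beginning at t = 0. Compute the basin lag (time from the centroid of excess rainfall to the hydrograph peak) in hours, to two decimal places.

t_L ≈ 0.81 h

Centroid of excess rainfall: t_c = Σ P_i·t̄_i / ΣP_i = 0.6892 h (block centres at 0.25, 0.75, 1.25 h).
Hydrograph peak occurs at t = 1.5 h, so basin lag t_L = 1.5 − 0.6892 = 0.81 h.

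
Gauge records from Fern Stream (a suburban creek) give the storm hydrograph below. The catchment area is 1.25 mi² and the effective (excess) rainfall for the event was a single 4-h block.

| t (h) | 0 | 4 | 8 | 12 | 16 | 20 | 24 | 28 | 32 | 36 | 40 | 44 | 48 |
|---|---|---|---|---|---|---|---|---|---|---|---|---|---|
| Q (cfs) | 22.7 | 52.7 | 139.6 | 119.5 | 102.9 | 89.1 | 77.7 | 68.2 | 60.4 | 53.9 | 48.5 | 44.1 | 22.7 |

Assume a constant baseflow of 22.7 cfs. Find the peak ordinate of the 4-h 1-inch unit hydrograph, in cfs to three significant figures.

Direct runoff: 0.0, 30.0, 116.9, 96.8, 80.2, 66.4, 55.0, 45.5, 37.7, 31.2, 25.8, 21.4, 0.0 cfs; ΣQ_DR = 606.9 cfs, peak = 116.9 cfs.
Runoff depth d = ΣQ_DR·Δt / A = 606.9 × 14400 / (1.25 mi²) = 3.009 in.
The 1-inch UH is the DRH scaled by (1 in)/d, so U_p = 116.9 × 1/3.009 = 38.8 cfs.

U_p ≈ 38.8 cfs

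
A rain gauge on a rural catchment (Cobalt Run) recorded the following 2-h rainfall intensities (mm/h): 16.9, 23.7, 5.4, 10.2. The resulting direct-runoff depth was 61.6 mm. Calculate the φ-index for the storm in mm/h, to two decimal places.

φ ≈ 6.67 mm/h

Only the 3 blocks with intensity above φ contribute runoff: 16.9, 23.7, 10.2 mm/h.
Σ(I−φ)·Δt = d  ⇒  (16.9+23.7+10.2 − 3φ)·2 = 61.6
φ = (50.80 − 61.6/2) / 3 = 6.67 mm/h.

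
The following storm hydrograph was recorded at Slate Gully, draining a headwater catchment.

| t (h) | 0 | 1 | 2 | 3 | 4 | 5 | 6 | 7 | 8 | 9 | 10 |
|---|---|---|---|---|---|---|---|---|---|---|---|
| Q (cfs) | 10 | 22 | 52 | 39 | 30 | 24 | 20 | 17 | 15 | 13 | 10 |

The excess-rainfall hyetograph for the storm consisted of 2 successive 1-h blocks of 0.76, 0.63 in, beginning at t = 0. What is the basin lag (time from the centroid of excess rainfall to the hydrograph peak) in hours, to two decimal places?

Centroid of excess rainfall: t_c = Σ P_i·t̄_i / ΣP_i = 0.9532 h (block centres at 0.5, 1.5 h).
Hydrograph peak occurs at t = 2 h, so basin lag t_L = 2 − 0.9532 = 1.05 h.

t_L ≈ 1.05 h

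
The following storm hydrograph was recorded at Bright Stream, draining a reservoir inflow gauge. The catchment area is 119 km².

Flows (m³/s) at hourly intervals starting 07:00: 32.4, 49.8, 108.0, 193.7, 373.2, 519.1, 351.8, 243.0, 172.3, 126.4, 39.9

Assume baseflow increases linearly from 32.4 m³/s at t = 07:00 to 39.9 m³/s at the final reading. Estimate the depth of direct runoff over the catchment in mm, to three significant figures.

Direct runoff: 0.00, 16.65, 74.10, 159.05, 337.80, 482.95, 314.90, 205.35, 133.90, 87.25, 0.00 m³/s; ΣQ_DR = 1812 m³/s.
V = ΣQ_DR · Δt = 1812 × 3600 s = 6.523 × 10^6 m³.
Over A = 119 km², depth = V / A = 54.8 mm.

d ≈ 54.8 mm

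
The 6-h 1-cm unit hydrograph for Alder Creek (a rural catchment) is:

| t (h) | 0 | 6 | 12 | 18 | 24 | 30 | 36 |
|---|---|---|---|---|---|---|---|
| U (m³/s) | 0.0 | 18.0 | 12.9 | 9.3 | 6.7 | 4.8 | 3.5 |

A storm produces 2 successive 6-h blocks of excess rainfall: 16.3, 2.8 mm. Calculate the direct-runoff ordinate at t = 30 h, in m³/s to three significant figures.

By discrete convolution, Q_j = Σ (P_i / 10 mm) · U_{j−i}.
At t = 30 h (j=5): Q = (16.3/10)·4.8 + (2.8/10)·6.7 = 9.70 m³/s.

Q ≈ 9.70 m³/s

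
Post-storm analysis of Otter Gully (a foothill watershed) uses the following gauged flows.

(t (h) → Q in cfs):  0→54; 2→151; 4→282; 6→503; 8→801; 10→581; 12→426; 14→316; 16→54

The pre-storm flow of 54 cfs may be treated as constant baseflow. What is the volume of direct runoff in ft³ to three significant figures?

V ≈ 1.93 × 10^7 ft³

Direct-runoff ordinates (Q − Q_b): 0.0, 97.0, 228.0, 449.0, 747.0, 527.0, 372.0, 262.0, 0.0 cfs.
ΣQ_DR = 2682 cfs.
With Δt = 2 h = 7200 s, V = ΣQ_DR · Δt = 2682 × 7200 = 1.93 × 10^7 ft³.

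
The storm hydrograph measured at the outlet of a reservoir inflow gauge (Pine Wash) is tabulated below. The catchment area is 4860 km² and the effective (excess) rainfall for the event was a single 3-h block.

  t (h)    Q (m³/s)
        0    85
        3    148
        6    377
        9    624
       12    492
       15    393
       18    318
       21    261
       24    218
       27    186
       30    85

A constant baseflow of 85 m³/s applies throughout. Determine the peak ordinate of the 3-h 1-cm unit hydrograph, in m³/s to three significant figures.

Direct runoff: 0.0, 63.0, 292.0, 539.0, 407.0, 308.0, 233.0, 176.0, 133.0, 101.0, 0.0 m³/s; ΣQ_DR = 2252 m³/s, peak = 539.0 m³/s.
Runoff depth d = ΣQ_DR·Δt / A = 2252 × 10800 / (4860 km²) = 5.004 mm.
The 1-cm UH is the DRH scaled by (10 mm)/d, so U_p = 539.0 × 10/5.004 = 1080 m³/s.

U_p ≈ 1080 m³/s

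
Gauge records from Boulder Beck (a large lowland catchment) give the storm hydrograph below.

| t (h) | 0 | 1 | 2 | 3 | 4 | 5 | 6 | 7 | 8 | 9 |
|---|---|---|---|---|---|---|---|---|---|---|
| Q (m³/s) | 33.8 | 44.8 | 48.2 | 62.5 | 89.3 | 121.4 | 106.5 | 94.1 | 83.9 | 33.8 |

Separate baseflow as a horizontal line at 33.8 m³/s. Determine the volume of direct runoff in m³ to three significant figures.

V ≈ 1.37 × 10^6 m³

Direct-runoff ordinates (Q − Q_b): 0.0, 11.0, 14.4, 28.7, 55.5, 87.6, 72.7, 60.3, 50.1, 0.0 m³/s.
ΣQ_DR = 380.3 m³/s.
With Δt = 1 h = 3600 s, V = ΣQ_DR · Δt = 380.3 × 3600 = 1.37 × 10^6 m³.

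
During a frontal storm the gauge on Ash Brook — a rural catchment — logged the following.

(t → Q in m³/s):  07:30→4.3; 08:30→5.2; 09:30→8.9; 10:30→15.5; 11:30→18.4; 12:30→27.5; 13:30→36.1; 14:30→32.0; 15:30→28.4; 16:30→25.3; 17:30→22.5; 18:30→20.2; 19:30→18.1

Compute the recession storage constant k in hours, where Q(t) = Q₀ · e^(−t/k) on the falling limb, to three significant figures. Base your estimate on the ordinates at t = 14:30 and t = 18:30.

k ≈ 8.69 h

On the falling limb, Q drops from 32.0 to 20.2 m³/s between t = 14:30 and t = 18:30 (Δt = 4 h).
k = −Δt / ln(Q₂/Q₁) = −4 / ln(20.2/32.0) = 8.69 h.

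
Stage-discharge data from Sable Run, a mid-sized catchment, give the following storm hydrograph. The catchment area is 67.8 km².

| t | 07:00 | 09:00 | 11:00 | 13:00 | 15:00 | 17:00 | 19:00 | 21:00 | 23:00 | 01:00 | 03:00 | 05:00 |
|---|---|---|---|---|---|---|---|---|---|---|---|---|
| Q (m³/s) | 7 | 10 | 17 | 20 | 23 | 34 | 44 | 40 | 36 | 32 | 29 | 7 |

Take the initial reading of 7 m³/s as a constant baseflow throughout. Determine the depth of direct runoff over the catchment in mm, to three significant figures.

d ≈ 22.8 mm

Direct runoff: 0.0, 3.0, 10.0, 13.0, 16.0, 27.0, 37.0, 33.0, 29.0, 25.0, 22.0, 0.0 m³/s; ΣQ_DR = 215.0 m³/s.
V = ΣQ_DR · Δt = 215.0 × 7200 s = 1.548 × 10^6 m³.
Over A = 67.8 km², depth = V / A = 22.8 mm.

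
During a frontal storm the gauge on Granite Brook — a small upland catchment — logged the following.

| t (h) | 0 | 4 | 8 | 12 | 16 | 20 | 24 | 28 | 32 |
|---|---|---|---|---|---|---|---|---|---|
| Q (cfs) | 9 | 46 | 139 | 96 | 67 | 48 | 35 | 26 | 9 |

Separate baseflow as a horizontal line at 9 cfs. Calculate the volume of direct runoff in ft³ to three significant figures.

Direct-runoff ordinates (Q − Q_b): 0.0, 37.0, 130.0, 87.0, 58.0, 39.0, 26.0, 17.0, 0.0 cfs.
ΣQ_DR = 394.0 cfs.
With Δt = 4 h = 14400 s, V = ΣQ_DR · Δt = 394.0 × 14400 = 5.67 × 10^6 ft³.

V ≈ 5.67 × 10^6 ft³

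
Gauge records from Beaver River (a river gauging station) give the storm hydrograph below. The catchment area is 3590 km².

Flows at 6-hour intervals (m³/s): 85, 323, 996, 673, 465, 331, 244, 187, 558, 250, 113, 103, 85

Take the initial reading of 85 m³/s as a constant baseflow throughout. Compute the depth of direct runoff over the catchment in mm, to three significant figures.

Direct runoff: 0.0, 238.0, 911.0, 588.0, 380.0, 246.0, 159.0, 102.0, 473.0, 165.0, 28.0, 18.0, 0.0 m³/s; ΣQ_DR = 3308 m³/s.
V = ΣQ_DR · Δt = 3308 × 21600 s = 7.145 × 10^7 m³.
Over A = 3590 km², depth = V / A = 19.9 mm.

d ≈ 19.9 mm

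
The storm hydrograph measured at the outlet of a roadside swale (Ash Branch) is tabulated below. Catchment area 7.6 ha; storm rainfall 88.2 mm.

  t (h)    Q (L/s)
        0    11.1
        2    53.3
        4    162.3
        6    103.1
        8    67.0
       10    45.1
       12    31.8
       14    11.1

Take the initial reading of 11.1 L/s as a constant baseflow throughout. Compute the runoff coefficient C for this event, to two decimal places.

ΣQ_DR = 396.0 L/s; V = ΣQ_DR·Δt = 2.851 × 10^6 L.
Runoff depth d = V / A = 37.52 mm.
C = d / P = 37.52 / 88.2 = 0.43.

C ≈ 0.43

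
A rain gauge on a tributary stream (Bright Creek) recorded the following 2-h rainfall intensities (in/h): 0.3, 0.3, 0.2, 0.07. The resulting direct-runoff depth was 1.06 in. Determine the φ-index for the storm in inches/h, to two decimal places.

φ ≈ 0.09 in/h

Only the 3 blocks with intensity above φ contribute runoff: 0.3, 0.3, 0.2 in/h.
Σ(I−φ)·Δt = d  ⇒  (0.3+0.3+0.2 − 3φ)·2 = 1.06
φ = (0.8000 − 1.06/2) / 3 = 0.09 in/h.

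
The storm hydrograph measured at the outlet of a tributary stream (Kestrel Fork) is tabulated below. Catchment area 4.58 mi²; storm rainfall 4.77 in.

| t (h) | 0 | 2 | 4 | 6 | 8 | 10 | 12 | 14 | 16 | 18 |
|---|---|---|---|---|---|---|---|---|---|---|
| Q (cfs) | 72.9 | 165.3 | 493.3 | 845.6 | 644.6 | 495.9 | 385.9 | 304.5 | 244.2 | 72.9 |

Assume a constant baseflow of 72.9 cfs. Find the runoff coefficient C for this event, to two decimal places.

C ≈ 0.43

ΣQ_DR = 2996 cfs; V = ΣQ_DR·Δt = 2.157 × 10^7 ft³.
Runoff depth d = V / A = 2.027 in.
C = d / P = 2.027 / 4.77 = 0.43.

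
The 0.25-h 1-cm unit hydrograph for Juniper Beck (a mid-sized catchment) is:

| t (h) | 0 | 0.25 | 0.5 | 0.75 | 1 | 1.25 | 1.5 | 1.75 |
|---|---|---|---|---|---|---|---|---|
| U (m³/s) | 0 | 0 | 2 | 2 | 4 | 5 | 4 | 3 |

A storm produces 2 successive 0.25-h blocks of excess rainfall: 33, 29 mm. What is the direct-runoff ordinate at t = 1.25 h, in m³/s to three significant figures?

Q ≈ 28.1 m³/s

By discrete convolution, Q_j = Σ (P_i / 10 mm) · U_{j−i}.
At t = 1.25 h (j=5): Q = (33/10)·5 + (29/10)·4 = 28.1 m³/s.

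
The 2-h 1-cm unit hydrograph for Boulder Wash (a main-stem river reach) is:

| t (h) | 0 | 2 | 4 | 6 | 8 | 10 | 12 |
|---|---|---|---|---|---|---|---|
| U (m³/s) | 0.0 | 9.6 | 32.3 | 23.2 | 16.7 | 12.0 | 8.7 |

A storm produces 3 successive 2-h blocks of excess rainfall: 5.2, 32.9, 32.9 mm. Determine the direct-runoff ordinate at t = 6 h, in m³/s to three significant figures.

Q ≈ 150 m³/s

By discrete convolution, Q_j = Σ (P_i / 10 mm) · U_{j−i}.
At t = 6 h (j=3): Q = (5.2/10)·23.2 + (32.9/10)·32.3 + (32.9/10)·9.6 = 150 m³/s.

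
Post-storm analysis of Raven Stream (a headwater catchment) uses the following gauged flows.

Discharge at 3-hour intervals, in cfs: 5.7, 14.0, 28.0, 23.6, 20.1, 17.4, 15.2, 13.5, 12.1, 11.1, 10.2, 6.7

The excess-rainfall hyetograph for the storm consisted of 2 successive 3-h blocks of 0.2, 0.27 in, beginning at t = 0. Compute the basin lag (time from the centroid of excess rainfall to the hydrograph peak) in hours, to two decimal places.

t_L ≈ 2.78 h

Centroid of excess rainfall: t_c = Σ P_i·t̄_i / ΣP_i = 3.2234 h (block centres at 1.5, 4.5 h).
Hydrograph peak occurs at t = 6 h, so basin lag t_L = 6 − 3.2234 = 2.78 h.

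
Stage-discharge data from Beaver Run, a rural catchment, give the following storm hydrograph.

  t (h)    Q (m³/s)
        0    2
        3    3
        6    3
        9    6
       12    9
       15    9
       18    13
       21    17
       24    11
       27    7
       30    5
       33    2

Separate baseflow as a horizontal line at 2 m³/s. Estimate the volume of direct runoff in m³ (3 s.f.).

V ≈ 6.80 × 10^5 m³

Direct-runoff ordinates (Q − Q_b): 0.0, 1.0, 1.0, 4.0, 7.0, 7.0, 11.0, 15.0, 9.0, 5.0, 3.0, 0.0 m³/s.
ΣQ_DR = 63.00 m³/s.
With Δt = 3 h = 10800 s, V = ΣQ_DR · Δt = 63.00 × 10800 = 6.80 × 10^5 m³.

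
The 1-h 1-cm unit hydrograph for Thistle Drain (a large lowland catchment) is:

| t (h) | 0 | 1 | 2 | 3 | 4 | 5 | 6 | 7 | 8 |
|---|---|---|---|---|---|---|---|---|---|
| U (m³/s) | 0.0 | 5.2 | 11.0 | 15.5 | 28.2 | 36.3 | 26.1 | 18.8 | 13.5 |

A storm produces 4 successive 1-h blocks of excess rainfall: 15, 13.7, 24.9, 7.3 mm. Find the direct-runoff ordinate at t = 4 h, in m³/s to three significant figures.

By discrete convolution, Q_j = Σ (P_i / 10 mm) · U_{j−i}.
At t = 4 h (j=4): Q = (15/10)·28.2 + (13.7/10)·15.5 + (24.9/10)·11.0 + (7.3/10)·5.2 = 94.7 m³/s.

Q ≈ 94.7 m³/s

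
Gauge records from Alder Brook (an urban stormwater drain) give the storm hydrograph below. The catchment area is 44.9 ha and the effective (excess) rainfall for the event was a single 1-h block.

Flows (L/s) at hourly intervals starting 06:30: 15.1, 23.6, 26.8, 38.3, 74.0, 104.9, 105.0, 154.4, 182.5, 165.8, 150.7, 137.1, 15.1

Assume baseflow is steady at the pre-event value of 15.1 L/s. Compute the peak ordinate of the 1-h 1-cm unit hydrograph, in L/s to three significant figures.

U_p ≈ 209 L/s

Direct runoff: 0.0, 8.5, 11.7, 23.2, 58.9, 89.8, 89.9, 139.3, 167.4, 150.7, 135.6, 122.0, 0.0 L/s; ΣQ_DR = 997.0 L/s, peak = 167.4 L/s.
Runoff depth d = ΣQ_DR·Δt / A = 997.0 × 3600 / (44.9 ha) = 7.994 mm.
The 1-cm UH is the DRH scaled by (10 mm)/d, so U_p = 167.4 × 10/7.994 = 209 L/s.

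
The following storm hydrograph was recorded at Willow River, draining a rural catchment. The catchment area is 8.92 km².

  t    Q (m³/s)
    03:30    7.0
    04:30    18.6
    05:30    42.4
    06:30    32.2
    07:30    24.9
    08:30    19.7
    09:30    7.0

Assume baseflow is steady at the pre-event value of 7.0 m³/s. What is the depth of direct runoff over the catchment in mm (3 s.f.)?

Direct runoff: 0.0, 11.6, 35.4, 25.2, 17.9, 12.7, 0.0 m³/s; ΣQ_DR = 102.8 m³/s.
V = ΣQ_DR · Δt = 102.8 × 3600 s = 3.701 × 10^5 m³.
Over A = 8.92 km², depth = V / A = 41.5 mm.

d ≈ 41.5 mm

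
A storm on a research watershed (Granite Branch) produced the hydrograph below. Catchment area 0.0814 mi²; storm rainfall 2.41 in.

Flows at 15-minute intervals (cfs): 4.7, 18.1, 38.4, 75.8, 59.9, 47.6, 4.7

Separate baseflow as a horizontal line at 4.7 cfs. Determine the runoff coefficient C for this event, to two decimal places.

ΣQ_DR = 216.3 cfs; V = ΣQ_DR·Δt = 1.947 × 10^5 ft³.
Runoff depth d = V / A = 1.029 in.
C = d / P = 1.029 / 2.41 = 0.43.

C ≈ 0.43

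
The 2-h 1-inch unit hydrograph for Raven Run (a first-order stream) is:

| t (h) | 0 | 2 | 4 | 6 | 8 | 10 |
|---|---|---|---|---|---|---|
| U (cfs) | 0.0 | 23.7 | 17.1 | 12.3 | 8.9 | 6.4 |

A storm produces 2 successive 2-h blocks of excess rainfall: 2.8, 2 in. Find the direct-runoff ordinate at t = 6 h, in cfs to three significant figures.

Q ≈ 68.6 cfs

By discrete convolution, Q_j = Σ (P_i / 1 in) · U_{j−i}.
At t = 6 h (j=3): Q = (2.8/1)·12.3 + (2/1)·17.1 = 68.6 cfs.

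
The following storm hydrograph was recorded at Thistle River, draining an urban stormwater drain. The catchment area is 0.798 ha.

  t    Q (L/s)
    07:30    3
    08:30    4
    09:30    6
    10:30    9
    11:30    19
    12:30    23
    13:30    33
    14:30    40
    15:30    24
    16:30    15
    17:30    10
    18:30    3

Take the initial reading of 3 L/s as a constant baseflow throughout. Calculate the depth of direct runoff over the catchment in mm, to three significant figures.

Direct runoff: 0.0, 1.0, 3.0, 6.0, 16.0, 20.0, 30.0, 37.0, 21.0, 12.0, 7.0, 0.0 L/s; ΣQ_DR = 153.0 L/s.
V = ΣQ_DR · Δt = 153.0 × 3600 s = 5.508 × 10^5 L.
Over A = 0.798 ha, depth = V / A = 69.0 mm.

d ≈ 69.0 mm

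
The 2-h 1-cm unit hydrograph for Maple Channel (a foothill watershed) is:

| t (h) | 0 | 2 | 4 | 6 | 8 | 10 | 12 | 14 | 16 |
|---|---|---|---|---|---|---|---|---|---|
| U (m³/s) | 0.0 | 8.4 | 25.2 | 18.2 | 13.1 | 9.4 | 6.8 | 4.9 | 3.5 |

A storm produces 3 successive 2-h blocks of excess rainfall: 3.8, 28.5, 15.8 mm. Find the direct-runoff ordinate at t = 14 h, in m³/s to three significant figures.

Q ≈ 36.1 m³/s

By discrete convolution, Q_j = Σ (P_i / 10 mm) · U_{j−i}.
At t = 14 h (j=7): Q = (3.8/10)·4.9 + (28.5/10)·6.8 + (15.8/10)·9.4 = 36.1 m³/s.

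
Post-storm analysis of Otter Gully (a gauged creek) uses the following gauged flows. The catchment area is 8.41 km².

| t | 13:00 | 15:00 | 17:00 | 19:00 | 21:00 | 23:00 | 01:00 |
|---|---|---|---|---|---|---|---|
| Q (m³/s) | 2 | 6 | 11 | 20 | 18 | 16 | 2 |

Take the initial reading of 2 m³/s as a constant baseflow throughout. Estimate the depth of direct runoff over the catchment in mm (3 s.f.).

Direct runoff: 0.0, 4.0, 9.0, 18.0, 16.0, 14.0, 0.0 m³/s; ΣQ_DR = 61.00 m³/s.
V = ΣQ_DR · Δt = 61.00 × 7200 s = 4.392 × 10^5 m³.
Over A = 8.41 km², depth = V / A = 52.2 mm.

d ≈ 52.2 mm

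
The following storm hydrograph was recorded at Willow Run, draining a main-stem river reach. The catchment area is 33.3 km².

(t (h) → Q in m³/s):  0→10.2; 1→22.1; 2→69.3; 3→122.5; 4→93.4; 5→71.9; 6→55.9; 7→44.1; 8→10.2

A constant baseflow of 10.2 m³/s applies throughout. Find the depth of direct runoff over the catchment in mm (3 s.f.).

d ≈ 44.1 mm

Direct runoff: 0.0, 11.9, 59.1, 112.3, 83.2, 61.7, 45.7, 33.9, 0.0 m³/s; ΣQ_DR = 407.8 m³/s.
V = ΣQ_DR · Δt = 407.8 × 3600 s = 1.468 × 10^6 m³.
Over A = 33.3 km², depth = V / A = 44.1 mm.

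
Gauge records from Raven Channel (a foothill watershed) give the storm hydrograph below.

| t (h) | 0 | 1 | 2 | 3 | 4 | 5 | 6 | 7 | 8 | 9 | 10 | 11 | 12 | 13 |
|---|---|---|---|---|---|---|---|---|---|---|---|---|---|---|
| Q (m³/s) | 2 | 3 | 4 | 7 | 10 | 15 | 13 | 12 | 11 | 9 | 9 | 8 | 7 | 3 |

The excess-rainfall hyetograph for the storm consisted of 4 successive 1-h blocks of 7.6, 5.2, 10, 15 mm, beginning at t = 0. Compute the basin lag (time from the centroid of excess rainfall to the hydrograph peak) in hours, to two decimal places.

t_L ≈ 2.64 h

Centroid of excess rainfall: t_c = Σ P_i·t̄_i / ΣP_i = 2.3571 h (block centres at 0.5, 1.5, 2.5, 3.5 h).
Hydrograph peak occurs at t = 5 h, so basin lag t_L = 5 − 2.3571 = 2.64 h.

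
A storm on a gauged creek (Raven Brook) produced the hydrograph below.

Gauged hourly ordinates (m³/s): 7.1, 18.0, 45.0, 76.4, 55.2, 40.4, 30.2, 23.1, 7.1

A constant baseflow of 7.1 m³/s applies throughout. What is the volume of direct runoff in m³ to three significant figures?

Direct-runoff ordinates (Q − Q_b): 0.0, 10.9, 37.9, 69.3, 48.1, 33.3, 23.1, 16.0, 0.0 m³/s.
ΣQ_DR = 238.6 m³/s.
With Δt = 1 h = 3600 s, V = ΣQ_DR · Δt = 238.6 × 3600 = 8.59 × 10^5 m³.

V ≈ 8.59 × 10^5 m³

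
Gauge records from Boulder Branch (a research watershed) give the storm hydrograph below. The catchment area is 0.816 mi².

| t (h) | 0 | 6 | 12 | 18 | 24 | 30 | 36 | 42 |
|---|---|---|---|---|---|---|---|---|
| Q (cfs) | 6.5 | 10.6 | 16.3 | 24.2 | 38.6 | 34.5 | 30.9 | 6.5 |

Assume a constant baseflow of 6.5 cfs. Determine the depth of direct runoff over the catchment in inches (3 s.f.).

Direct runoff: 0.0, 4.1, 9.8, 17.7, 32.1, 28.0, 24.4, 0.0 cfs; ΣQ_DR = 116.1 cfs.
V = ΣQ_DR · Δt = 116.1 × 21600 s = 2.508 × 10^6 ft³.
Over A = 0.816 mi², depth = V / A = 1.32 in.

d ≈ 1.32 in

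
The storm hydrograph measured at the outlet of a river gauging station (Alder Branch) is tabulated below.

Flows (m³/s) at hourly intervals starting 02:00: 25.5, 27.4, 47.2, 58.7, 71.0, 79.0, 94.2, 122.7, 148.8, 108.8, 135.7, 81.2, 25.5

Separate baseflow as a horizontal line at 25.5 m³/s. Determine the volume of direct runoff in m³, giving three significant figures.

Direct-runoff ordinates (Q − Q_b): 0.0, 1.9, 21.7, 33.2, 45.5, 53.5, 68.7, 97.2, 123.3, 83.3, 110.2, 55.7, 0.0 m³/s.
ΣQ_DR = 694.2 m³/s.
With Δt = 1 h = 3600 s, V = ΣQ_DR · Δt = 694.2 × 3600 = 2.50 × 10^6 m³.

V ≈ 2.50 × 10^6 m³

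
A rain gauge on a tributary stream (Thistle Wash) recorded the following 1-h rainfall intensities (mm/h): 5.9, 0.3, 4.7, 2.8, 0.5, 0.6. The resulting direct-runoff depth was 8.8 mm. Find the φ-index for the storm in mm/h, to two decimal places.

Only the 3 blocks with intensity above φ contribute runoff: 5.9, 4.7, 2.8 mm/h.
Σ(I−φ)·Δt = d  ⇒  (5.9+4.7+2.8 − 3φ)·1 = 8.8
φ = (13.40 − 8.8/1) / 3 = 1.53 mm/h.

φ ≈ 1.53 mm/h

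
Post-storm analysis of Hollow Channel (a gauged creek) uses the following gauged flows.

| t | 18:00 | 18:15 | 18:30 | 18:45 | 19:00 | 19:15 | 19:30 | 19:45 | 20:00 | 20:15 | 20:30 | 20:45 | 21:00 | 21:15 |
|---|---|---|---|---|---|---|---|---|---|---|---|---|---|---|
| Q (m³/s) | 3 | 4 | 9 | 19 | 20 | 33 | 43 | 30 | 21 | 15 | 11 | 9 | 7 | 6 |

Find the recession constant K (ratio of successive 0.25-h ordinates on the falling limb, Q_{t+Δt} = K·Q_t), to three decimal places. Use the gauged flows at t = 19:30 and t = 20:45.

Using the recession-limb readings at t = 19:30 and t = 20:45: Q falls from 43 to 9 m³/s over 5 intervals.
K = (Q₂/Q₁)^(1/5) = (9/43)^(1/5) = 0.731.

K ≈ 0.731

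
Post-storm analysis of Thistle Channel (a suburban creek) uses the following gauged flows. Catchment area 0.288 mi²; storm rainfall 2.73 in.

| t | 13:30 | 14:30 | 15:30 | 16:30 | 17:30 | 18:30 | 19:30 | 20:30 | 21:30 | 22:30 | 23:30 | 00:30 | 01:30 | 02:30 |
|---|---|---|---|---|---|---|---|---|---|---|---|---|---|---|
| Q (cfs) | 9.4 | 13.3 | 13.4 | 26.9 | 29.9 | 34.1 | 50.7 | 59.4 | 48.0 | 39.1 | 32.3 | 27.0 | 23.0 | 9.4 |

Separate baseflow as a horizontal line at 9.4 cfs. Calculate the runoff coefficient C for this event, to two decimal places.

C ≈ 0.56

ΣQ_DR = 284.3 cfs; V = ΣQ_DR·Δt = 1.023 × 10^6 ft³.
Runoff depth d = V / A = 1.530 in.
C = d / P = 1.530 / 2.73 = 0.56.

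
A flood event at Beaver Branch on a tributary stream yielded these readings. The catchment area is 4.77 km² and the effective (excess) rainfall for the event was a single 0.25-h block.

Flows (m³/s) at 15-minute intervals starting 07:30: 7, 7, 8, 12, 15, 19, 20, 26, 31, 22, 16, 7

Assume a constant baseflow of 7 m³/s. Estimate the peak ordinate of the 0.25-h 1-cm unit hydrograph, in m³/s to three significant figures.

U_p ≈ 12.0 m³/s

Direct runoff: 0.0, 0.0, 1.0, 5.0, 8.0, 12.0, 13.0, 19.0, 24.0, 15.0, 9.0, 0.0 m³/s; ΣQ_DR = 106.0 m³/s, peak = 24.0 m³/s.
Runoff depth d = ΣQ_DR·Δt / A = 106.0 × 900 / (4.77 km²) = 20.00 mm.
The 1-cm UH is the DRH scaled by (10 mm)/d, so U_p = 24.0 × 10/20.00 = 12.0 m³/s.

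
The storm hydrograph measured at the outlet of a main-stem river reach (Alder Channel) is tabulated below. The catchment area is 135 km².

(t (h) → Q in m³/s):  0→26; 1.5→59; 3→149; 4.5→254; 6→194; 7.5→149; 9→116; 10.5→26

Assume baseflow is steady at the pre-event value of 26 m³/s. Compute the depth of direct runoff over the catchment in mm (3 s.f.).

d ≈ 30.6 mm

Direct runoff: 0.0, 33.0, 123.0, 228.0, 168.0, 123.0, 90.0, 0.0 m³/s; ΣQ_DR = 765.0 m³/s.
V = ΣQ_DR · Δt = 765.0 × 5400 s = 4.131 × 10^6 m³.
Over A = 135 km², depth = V / A = 30.6 mm.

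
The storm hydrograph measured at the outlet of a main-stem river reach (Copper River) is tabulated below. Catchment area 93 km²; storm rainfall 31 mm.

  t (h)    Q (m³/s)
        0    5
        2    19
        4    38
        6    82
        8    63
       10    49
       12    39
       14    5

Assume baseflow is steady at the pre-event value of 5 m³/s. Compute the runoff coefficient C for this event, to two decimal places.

C ≈ 0.65

ΣQ_DR = 260.0 m³/s; V = ΣQ_DR·Δt = 1.872 × 10^6 m³.
Runoff depth d = V / A = 20.13 mm.
C = d / P = 20.13 / 31 = 0.65.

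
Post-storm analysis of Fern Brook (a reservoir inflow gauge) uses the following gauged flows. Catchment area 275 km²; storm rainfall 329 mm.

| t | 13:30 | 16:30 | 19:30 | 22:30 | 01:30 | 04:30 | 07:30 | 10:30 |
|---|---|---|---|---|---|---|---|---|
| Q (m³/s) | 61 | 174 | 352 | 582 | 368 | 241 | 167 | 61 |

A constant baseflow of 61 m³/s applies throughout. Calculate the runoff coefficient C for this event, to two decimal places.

ΣQ_DR = 1518 m³/s; V = ΣQ_DR·Δt = 1.639 × 10^7 m³.
Runoff depth d = V / A = 59.62 mm.
C = d / P = 59.62 / 329 = 0.18.

C ≈ 0.18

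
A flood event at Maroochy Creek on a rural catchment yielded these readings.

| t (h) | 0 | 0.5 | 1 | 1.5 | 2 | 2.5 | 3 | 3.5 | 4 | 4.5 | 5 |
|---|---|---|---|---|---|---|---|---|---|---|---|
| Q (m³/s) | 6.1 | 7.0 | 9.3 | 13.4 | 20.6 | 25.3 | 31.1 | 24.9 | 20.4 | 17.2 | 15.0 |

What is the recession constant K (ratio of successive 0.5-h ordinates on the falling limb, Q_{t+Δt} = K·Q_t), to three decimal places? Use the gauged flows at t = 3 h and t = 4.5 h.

Using the recession-limb readings at t = 3 h and t = 4.5 h: Q falls from 31.1 to 17.2 m³/s over 3 intervals.
K = (Q₂/Q₁)^(1/3) = (17.2/31.1)^(1/3) = 0.821.

K ≈ 0.821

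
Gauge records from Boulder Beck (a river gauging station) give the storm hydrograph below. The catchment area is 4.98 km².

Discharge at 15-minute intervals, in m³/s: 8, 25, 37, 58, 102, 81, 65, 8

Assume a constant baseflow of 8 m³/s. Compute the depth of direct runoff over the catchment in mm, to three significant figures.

d ≈ 57.8 mm

Direct runoff: 0.0, 17.0, 29.0, 50.0, 94.0, 73.0, 57.0, 0.0 m³/s; ΣQ_DR = 320.0 m³/s.
V = ΣQ_DR · Δt = 320.0 × 900 s = 2.880 × 10^5 m³.
Over A = 4.98 km², depth = V / A = 57.8 mm.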